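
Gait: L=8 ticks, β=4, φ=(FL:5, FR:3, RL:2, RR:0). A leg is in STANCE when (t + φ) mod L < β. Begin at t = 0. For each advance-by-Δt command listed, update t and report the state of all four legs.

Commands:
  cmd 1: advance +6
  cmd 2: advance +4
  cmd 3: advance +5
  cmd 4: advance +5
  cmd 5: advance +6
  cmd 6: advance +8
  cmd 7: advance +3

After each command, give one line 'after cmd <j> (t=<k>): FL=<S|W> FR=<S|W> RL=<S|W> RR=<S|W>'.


start t=0: FL=W FR=S RL=S RR=S
cmd 1: advance +6 → t=6, phase=(3,1,0,6) → FL=S FR=S RL=S RR=W
cmd 2: advance +4 → t=10, phase=(7,5,4,2) → FL=W FR=W RL=W RR=S
cmd 3: advance +5 → t=15, phase=(4,2,1,7) → FL=W FR=S RL=S RR=W
cmd 4: advance +5 → t=20, phase=(1,7,6,4) → FL=S FR=W RL=W RR=W
cmd 5: advance +6 → t=26, phase=(7,5,4,2) → FL=W FR=W RL=W RR=S
cmd 6: advance +8 → t=34, phase=(7,5,4,2) → FL=W FR=W RL=W RR=S
cmd 7: advance +3 → t=37, phase=(2,0,7,5) → FL=S FR=S RL=W RR=W

after cmd 1 (t=6): FL=S FR=S RL=S RR=W
after cmd 2 (t=10): FL=W FR=W RL=W RR=S
after cmd 3 (t=15): FL=W FR=S RL=S RR=W
after cmd 4 (t=20): FL=S FR=W RL=W RR=W
after cmd 5 (t=26): FL=W FR=W RL=W RR=S
after cmd 6 (t=34): FL=W FR=W RL=W RR=S
after cmd 7 (t=37): FL=S FR=S RL=W RR=W


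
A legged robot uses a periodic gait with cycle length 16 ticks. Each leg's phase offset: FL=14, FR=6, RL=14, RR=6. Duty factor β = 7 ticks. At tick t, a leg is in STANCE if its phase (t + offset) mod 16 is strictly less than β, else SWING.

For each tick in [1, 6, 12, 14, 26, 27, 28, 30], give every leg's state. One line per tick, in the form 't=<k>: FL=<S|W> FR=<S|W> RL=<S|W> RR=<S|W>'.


t=1: phase=(15,7,15,7) vs β=7 → FL=W FR=W RL=W RR=W
t=6: phase=(4,12,4,12) vs β=7 → FL=S FR=W RL=S RR=W
t=12: phase=(10,2,10,2) vs β=7 → FL=W FR=S RL=W RR=S
t=14: phase=(12,4,12,4) vs β=7 → FL=W FR=S RL=W RR=S
t=26: phase=(8,0,8,0) vs β=7 → FL=W FR=S RL=W RR=S
t=27: phase=(9,1,9,1) vs β=7 → FL=W FR=S RL=W RR=S
t=28: phase=(10,2,10,2) vs β=7 → FL=W FR=S RL=W RR=S
t=30: phase=(12,4,12,4) vs β=7 → FL=W FR=S RL=W RR=S

t=1: FL=W FR=W RL=W RR=W
t=6: FL=S FR=W RL=S RR=W
t=12: FL=W FR=S RL=W RR=S
t=14: FL=W FR=S RL=W RR=S
t=26: FL=W FR=S RL=W RR=S
t=27: FL=W FR=S RL=W RR=S
t=28: FL=W FR=S RL=W RR=S
t=30: FL=W FR=S RL=W RR=S


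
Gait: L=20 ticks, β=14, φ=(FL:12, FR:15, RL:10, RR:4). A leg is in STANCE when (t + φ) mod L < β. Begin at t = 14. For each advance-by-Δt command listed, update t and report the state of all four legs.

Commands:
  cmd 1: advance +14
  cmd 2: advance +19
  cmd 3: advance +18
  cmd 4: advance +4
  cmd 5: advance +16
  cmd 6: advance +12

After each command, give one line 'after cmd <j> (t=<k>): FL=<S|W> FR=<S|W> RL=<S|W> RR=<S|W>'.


start t=14: FL=S FR=S RL=S RR=W
cmd 1: advance +14 → t=28, phase=(0,3,18,12) → FL=S FR=S RL=W RR=S
cmd 2: advance +19 → t=47, phase=(19,2,17,11) → FL=W FR=S RL=W RR=S
cmd 3: advance +18 → t=65, phase=(17,0,15,9) → FL=W FR=S RL=W RR=S
cmd 4: advance +4 → t=69, phase=(1,4,19,13) → FL=S FR=S RL=W RR=S
cmd 5: advance +16 → t=85, phase=(17,0,15,9) → FL=W FR=S RL=W RR=S
cmd 6: advance +12 → t=97, phase=(9,12,7,1) → FL=S FR=S RL=S RR=S

after cmd 1 (t=28): FL=S FR=S RL=W RR=S
after cmd 2 (t=47): FL=W FR=S RL=W RR=S
after cmd 3 (t=65): FL=W FR=S RL=W RR=S
after cmd 4 (t=69): FL=S FR=S RL=W RR=S
after cmd 5 (t=85): FL=W FR=S RL=W RR=S
after cmd 6 (t=97): FL=S FR=S RL=S RR=S


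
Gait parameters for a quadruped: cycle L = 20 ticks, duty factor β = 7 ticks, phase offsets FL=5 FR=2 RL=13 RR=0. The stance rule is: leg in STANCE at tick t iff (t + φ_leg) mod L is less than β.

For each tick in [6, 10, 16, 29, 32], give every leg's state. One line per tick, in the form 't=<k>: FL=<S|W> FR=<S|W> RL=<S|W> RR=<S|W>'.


t=6: FL=W FR=W RL=W RR=S
t=10: FL=W FR=W RL=S RR=W
t=16: FL=S FR=W RL=W RR=W
t=29: FL=W FR=W RL=S RR=W
t=32: FL=W FR=W RL=S RR=W

t=6: phase=(11,8,19,6) vs β=7 → FL=W FR=W RL=W RR=S
t=10: phase=(15,12,3,10) vs β=7 → FL=W FR=W RL=S RR=W
t=16: phase=(1,18,9,16) vs β=7 → FL=S FR=W RL=W RR=W
t=29: phase=(14,11,2,9) vs β=7 → FL=W FR=W RL=S RR=W
t=32: phase=(17,14,5,12) vs β=7 → FL=W FR=W RL=S RR=W


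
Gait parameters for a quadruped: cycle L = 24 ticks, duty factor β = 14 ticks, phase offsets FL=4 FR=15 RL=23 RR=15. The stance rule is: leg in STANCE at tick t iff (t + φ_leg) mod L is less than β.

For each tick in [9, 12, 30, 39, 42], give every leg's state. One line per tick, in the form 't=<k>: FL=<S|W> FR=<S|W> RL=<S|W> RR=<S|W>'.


t=9: FL=S FR=S RL=S RR=S
t=12: FL=W FR=S RL=S RR=S
t=30: FL=S FR=W RL=S RR=W
t=39: FL=W FR=S RL=W RR=S
t=42: FL=W FR=S RL=W RR=S

t=9: phase=(13,0,8,0) vs β=14 → FL=S FR=S RL=S RR=S
t=12: phase=(16,3,11,3) vs β=14 → FL=W FR=S RL=S RR=S
t=30: phase=(10,21,5,21) vs β=14 → FL=S FR=W RL=S RR=W
t=39: phase=(19,6,14,6) vs β=14 → FL=W FR=S RL=W RR=S
t=42: phase=(22,9,17,9) vs β=14 → FL=W FR=S RL=W RR=S


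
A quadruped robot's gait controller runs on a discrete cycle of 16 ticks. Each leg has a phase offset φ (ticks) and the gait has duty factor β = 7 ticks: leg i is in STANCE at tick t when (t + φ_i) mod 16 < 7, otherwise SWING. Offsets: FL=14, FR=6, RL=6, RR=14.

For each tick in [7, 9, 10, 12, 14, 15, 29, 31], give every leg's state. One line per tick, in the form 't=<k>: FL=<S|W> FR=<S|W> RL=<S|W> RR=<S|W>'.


t=7: FL=S FR=W RL=W RR=S
t=9: FL=W FR=W RL=W RR=W
t=10: FL=W FR=S RL=S RR=W
t=12: FL=W FR=S RL=S RR=W
t=14: FL=W FR=S RL=S RR=W
t=15: FL=W FR=S RL=S RR=W
t=29: FL=W FR=S RL=S RR=W
t=31: FL=W FR=S RL=S RR=W

t=7: phase=(5,13,13,5) vs β=7 → FL=S FR=W RL=W RR=S
t=9: phase=(7,15,15,7) vs β=7 → FL=W FR=W RL=W RR=W
t=10: phase=(8,0,0,8) vs β=7 → FL=W FR=S RL=S RR=W
t=12: phase=(10,2,2,10) vs β=7 → FL=W FR=S RL=S RR=W
t=14: phase=(12,4,4,12) vs β=7 → FL=W FR=S RL=S RR=W
t=15: phase=(13,5,5,13) vs β=7 → FL=W FR=S RL=S RR=W
t=29: phase=(11,3,3,11) vs β=7 → FL=W FR=S RL=S RR=W
t=31: phase=(13,5,5,13) vs β=7 → FL=W FR=S RL=S RR=W


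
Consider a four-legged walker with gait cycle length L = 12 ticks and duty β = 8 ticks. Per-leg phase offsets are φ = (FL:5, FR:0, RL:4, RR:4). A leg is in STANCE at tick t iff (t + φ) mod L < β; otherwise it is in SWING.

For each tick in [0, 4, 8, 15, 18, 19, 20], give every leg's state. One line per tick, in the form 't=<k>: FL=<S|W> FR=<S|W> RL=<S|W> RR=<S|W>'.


t=0: phase=(5,0,4,4) vs β=8 → FL=S FR=S RL=S RR=S
t=4: phase=(9,4,8,8) vs β=8 → FL=W FR=S RL=W RR=W
t=8: phase=(1,8,0,0) vs β=8 → FL=S FR=W RL=S RR=S
t=15: phase=(8,3,7,7) vs β=8 → FL=W FR=S RL=S RR=S
t=18: phase=(11,6,10,10) vs β=8 → FL=W FR=S RL=W RR=W
t=19: phase=(0,7,11,11) vs β=8 → FL=S FR=S RL=W RR=W
t=20: phase=(1,8,0,0) vs β=8 → FL=S FR=W RL=S RR=S

t=0: FL=S FR=S RL=S RR=S
t=4: FL=W FR=S RL=W RR=W
t=8: FL=S FR=W RL=S RR=S
t=15: FL=W FR=S RL=S RR=S
t=18: FL=W FR=S RL=W RR=W
t=19: FL=S FR=S RL=W RR=W
t=20: FL=S FR=W RL=S RR=S


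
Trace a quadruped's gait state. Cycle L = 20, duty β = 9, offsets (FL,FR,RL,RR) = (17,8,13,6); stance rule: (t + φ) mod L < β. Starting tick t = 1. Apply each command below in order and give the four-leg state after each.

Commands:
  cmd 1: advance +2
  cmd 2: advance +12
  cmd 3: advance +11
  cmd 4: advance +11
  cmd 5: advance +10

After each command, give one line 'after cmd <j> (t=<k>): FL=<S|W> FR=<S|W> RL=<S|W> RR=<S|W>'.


start t=1: FL=W FR=W RL=W RR=S
cmd 1: advance +2 → t=3, phase=(0,11,16,9) → FL=S FR=W RL=W RR=W
cmd 2: advance +12 → t=15, phase=(12,3,8,1) → FL=W FR=S RL=S RR=S
cmd 3: advance +11 → t=26, phase=(3,14,19,12) → FL=S FR=W RL=W RR=W
cmd 4: advance +11 → t=37, phase=(14,5,10,3) → FL=W FR=S RL=W RR=S
cmd 5: advance +10 → t=47, phase=(4,15,0,13) → FL=S FR=W RL=S RR=W

after cmd 1 (t=3): FL=S FR=W RL=W RR=W
after cmd 2 (t=15): FL=W FR=S RL=S RR=S
after cmd 3 (t=26): FL=S FR=W RL=W RR=W
after cmd 4 (t=37): FL=W FR=S RL=W RR=S
after cmd 5 (t=47): FL=S FR=W RL=S RR=W


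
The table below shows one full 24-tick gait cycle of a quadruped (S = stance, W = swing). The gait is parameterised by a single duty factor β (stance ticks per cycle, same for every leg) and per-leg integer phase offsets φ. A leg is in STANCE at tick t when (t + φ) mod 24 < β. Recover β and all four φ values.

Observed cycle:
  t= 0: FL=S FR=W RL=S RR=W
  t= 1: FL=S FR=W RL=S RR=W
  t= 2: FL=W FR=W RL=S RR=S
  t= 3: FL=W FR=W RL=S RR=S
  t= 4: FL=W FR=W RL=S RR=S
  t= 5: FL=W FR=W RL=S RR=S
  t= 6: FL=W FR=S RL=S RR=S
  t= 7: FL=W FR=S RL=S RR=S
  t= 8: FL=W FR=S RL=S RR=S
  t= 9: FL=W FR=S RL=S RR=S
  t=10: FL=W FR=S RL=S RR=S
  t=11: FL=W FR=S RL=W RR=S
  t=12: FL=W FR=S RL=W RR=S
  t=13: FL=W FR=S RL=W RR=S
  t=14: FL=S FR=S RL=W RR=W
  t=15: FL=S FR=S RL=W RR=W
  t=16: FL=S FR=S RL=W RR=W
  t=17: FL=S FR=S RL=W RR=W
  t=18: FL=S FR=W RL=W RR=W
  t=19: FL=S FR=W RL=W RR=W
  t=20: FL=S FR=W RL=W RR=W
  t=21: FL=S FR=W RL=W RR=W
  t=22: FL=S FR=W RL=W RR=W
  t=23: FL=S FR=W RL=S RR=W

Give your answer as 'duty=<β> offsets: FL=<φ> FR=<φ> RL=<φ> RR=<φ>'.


duty β = stance ticks per leg = 12
FL: stance ticks = 12; W→S at t=14 → φ=10
FR: stance ticks = 12; W→S at t=6 → φ=18
RL: stance ticks = 12; W→S at t=23 → φ=1
RR: stance ticks = 12; W→S at t=2 → φ=22

duty=12 offsets: FL=10 FR=18 RL=1 RR=22


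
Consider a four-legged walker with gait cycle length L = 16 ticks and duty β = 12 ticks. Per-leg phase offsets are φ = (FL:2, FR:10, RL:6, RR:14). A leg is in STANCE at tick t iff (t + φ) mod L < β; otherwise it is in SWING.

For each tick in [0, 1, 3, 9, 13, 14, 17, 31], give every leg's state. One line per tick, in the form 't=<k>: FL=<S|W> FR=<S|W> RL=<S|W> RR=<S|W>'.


t=0: phase=(2,10,6,14) vs β=12 → FL=S FR=S RL=S RR=W
t=1: phase=(3,11,7,15) vs β=12 → FL=S FR=S RL=S RR=W
t=3: phase=(5,13,9,1) vs β=12 → FL=S FR=W RL=S RR=S
t=9: phase=(11,3,15,7) vs β=12 → FL=S FR=S RL=W RR=S
t=13: phase=(15,7,3,11) vs β=12 → FL=W FR=S RL=S RR=S
t=14: phase=(0,8,4,12) vs β=12 → FL=S FR=S RL=S RR=W
t=17: phase=(3,11,7,15) vs β=12 → FL=S FR=S RL=S RR=W
t=31: phase=(1,9,5,13) vs β=12 → FL=S FR=S RL=S RR=W

t=0: FL=S FR=S RL=S RR=W
t=1: FL=S FR=S RL=S RR=W
t=3: FL=S FR=W RL=S RR=S
t=9: FL=S FR=S RL=W RR=S
t=13: FL=W FR=S RL=S RR=S
t=14: FL=S FR=S RL=S RR=W
t=17: FL=S FR=S RL=S RR=W
t=31: FL=S FR=S RL=S RR=W


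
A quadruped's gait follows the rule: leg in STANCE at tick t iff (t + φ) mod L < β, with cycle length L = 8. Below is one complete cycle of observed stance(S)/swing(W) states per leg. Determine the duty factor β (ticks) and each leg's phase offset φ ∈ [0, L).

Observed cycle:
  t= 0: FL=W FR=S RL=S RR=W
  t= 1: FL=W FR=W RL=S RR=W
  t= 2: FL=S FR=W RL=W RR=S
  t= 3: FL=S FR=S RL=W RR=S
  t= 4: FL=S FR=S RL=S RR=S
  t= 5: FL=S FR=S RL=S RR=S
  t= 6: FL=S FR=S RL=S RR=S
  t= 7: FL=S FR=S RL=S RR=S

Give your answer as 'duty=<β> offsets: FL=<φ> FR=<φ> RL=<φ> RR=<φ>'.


duty β = stance ticks per leg = 6
FL: stance ticks = 6; W→S at t=2 → φ=6
FR: stance ticks = 6; W→S at t=3 → φ=5
RL: stance ticks = 6; W→S at t=4 → φ=4
RR: stance ticks = 6; W→S at t=2 → φ=6

duty=6 offsets: FL=6 FR=5 RL=4 RR=6


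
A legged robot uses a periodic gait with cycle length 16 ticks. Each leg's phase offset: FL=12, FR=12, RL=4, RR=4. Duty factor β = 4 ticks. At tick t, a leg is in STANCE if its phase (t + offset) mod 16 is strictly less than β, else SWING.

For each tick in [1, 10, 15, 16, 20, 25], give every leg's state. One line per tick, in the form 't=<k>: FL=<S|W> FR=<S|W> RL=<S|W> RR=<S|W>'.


t=1: phase=(13,13,5,5) vs β=4 → FL=W FR=W RL=W RR=W
t=10: phase=(6,6,14,14) vs β=4 → FL=W FR=W RL=W RR=W
t=15: phase=(11,11,3,3) vs β=4 → FL=W FR=W RL=S RR=S
t=16: phase=(12,12,4,4) vs β=4 → FL=W FR=W RL=W RR=W
t=20: phase=(0,0,8,8) vs β=4 → FL=S FR=S RL=W RR=W
t=25: phase=(5,5,13,13) vs β=4 → FL=W FR=W RL=W RR=W

t=1: FL=W FR=W RL=W RR=W
t=10: FL=W FR=W RL=W RR=W
t=15: FL=W FR=W RL=S RR=S
t=16: FL=W FR=W RL=W RR=W
t=20: FL=S FR=S RL=W RR=W
t=25: FL=W FR=W RL=W RR=W


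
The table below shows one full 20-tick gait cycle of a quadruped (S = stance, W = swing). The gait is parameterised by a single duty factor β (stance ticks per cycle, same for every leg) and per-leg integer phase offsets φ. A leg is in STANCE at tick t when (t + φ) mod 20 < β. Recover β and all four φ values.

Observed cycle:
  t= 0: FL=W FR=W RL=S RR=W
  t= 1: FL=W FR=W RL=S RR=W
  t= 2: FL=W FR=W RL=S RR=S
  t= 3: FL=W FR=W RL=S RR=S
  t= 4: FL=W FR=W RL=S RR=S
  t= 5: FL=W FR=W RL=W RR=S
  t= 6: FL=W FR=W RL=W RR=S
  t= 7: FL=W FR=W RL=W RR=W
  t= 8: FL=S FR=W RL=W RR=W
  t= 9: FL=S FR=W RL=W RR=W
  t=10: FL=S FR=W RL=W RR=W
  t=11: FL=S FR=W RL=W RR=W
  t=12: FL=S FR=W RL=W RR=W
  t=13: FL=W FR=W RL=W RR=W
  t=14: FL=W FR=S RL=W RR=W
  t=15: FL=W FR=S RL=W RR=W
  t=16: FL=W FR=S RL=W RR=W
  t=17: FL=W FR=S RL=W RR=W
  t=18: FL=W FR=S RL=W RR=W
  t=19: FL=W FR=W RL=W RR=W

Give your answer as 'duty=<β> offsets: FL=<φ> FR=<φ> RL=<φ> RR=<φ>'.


duty=5 offsets: FL=12 FR=6 RL=0 RR=18

duty β = stance ticks per leg = 5
FL: stance ticks = 5; W→S at t=8 → φ=12
FR: stance ticks = 5; W→S at t=14 → φ=6
RL: stance ticks = 5; W→S at t=0 → φ=0
RR: stance ticks = 5; W→S at t=2 → φ=18


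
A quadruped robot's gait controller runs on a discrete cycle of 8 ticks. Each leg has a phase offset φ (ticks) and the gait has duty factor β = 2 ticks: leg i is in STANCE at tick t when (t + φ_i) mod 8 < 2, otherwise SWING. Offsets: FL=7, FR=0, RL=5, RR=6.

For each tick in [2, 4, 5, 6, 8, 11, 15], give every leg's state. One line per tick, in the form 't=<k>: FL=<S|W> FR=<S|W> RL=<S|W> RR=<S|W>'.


t=2: phase=(1,2,7,0) vs β=2 → FL=S FR=W RL=W RR=S
t=4: phase=(3,4,1,2) vs β=2 → FL=W FR=W RL=S RR=W
t=5: phase=(4,5,2,3) vs β=2 → FL=W FR=W RL=W RR=W
t=6: phase=(5,6,3,4) vs β=2 → FL=W FR=W RL=W RR=W
t=8: phase=(7,0,5,6) vs β=2 → FL=W FR=S RL=W RR=W
t=11: phase=(2,3,0,1) vs β=2 → FL=W FR=W RL=S RR=S
t=15: phase=(6,7,4,5) vs β=2 → FL=W FR=W RL=W RR=W

t=2: FL=S FR=W RL=W RR=S
t=4: FL=W FR=W RL=S RR=W
t=5: FL=W FR=W RL=W RR=W
t=6: FL=W FR=W RL=W RR=W
t=8: FL=W FR=S RL=W RR=W
t=11: FL=W FR=W RL=S RR=S
t=15: FL=W FR=W RL=W RR=W


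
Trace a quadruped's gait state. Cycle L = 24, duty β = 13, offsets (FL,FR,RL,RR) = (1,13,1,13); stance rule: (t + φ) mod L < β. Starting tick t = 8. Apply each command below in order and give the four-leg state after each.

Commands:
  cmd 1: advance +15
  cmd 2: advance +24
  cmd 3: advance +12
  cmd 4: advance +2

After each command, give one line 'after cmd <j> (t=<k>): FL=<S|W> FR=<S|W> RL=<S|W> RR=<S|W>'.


start t=8: FL=S FR=W RL=S RR=W
cmd 1: advance +15 → t=23, phase=(0,12,0,12) → FL=S FR=S RL=S RR=S
cmd 2: advance +24 → t=47, phase=(0,12,0,12) → FL=S FR=S RL=S RR=S
cmd 3: advance +12 → t=59, phase=(12,0,12,0) → FL=S FR=S RL=S RR=S
cmd 4: advance +2 → t=61, phase=(14,2,14,2) → FL=W FR=S RL=W RR=S

after cmd 1 (t=23): FL=S FR=S RL=S RR=S
after cmd 2 (t=47): FL=S FR=S RL=S RR=S
after cmd 3 (t=59): FL=S FR=S RL=S RR=S
after cmd 4 (t=61): FL=W FR=S RL=W RR=S


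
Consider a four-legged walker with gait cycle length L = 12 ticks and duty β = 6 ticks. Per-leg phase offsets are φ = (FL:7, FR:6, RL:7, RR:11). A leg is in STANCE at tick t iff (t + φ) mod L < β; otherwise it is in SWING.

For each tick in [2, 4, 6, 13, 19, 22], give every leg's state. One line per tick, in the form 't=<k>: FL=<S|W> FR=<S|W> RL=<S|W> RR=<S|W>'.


t=2: phase=(9,8,9,1) vs β=6 → FL=W FR=W RL=W RR=S
t=4: phase=(11,10,11,3) vs β=6 → FL=W FR=W RL=W RR=S
t=6: phase=(1,0,1,5) vs β=6 → FL=S FR=S RL=S RR=S
t=13: phase=(8,7,8,0) vs β=6 → FL=W FR=W RL=W RR=S
t=19: phase=(2,1,2,6) vs β=6 → FL=S FR=S RL=S RR=W
t=22: phase=(5,4,5,9) vs β=6 → FL=S FR=S RL=S RR=W

t=2: FL=W FR=W RL=W RR=S
t=4: FL=W FR=W RL=W RR=S
t=6: FL=S FR=S RL=S RR=S
t=13: FL=W FR=W RL=W RR=S
t=19: FL=S FR=S RL=S RR=W
t=22: FL=S FR=S RL=S RR=W


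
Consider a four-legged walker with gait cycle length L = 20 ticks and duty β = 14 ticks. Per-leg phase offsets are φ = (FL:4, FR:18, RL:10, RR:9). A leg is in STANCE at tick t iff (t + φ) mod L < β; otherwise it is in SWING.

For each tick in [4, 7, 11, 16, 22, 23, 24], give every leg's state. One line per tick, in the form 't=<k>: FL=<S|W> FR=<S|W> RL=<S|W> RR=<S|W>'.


t=4: FL=S FR=S RL=W RR=S
t=7: FL=S FR=S RL=W RR=W
t=11: FL=W FR=S RL=S RR=S
t=16: FL=S FR=W RL=S RR=S
t=22: FL=S FR=S RL=S RR=S
t=23: FL=S FR=S RL=S RR=S
t=24: FL=S FR=S RL=W RR=S

t=4: phase=(8,2,14,13) vs β=14 → FL=S FR=S RL=W RR=S
t=7: phase=(11,5,17,16) vs β=14 → FL=S FR=S RL=W RR=W
t=11: phase=(15,9,1,0) vs β=14 → FL=W FR=S RL=S RR=S
t=16: phase=(0,14,6,5) vs β=14 → FL=S FR=W RL=S RR=S
t=22: phase=(6,0,12,11) vs β=14 → FL=S FR=S RL=S RR=S
t=23: phase=(7,1,13,12) vs β=14 → FL=S FR=S RL=S RR=S
t=24: phase=(8,2,14,13) vs β=14 → FL=S FR=S RL=W RR=S


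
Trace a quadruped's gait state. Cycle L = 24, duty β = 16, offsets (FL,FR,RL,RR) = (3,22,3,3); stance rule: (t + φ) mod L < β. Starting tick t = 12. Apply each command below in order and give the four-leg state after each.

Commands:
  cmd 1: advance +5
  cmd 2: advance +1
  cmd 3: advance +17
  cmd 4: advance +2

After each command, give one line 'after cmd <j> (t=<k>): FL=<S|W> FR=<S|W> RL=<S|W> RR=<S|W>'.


start t=12: FL=S FR=S RL=S RR=S
cmd 1: advance +5 → t=17, phase=(20,15,20,20) → FL=W FR=S RL=W RR=W
cmd 2: advance +1 → t=18, phase=(21,16,21,21) → FL=W FR=W RL=W RR=W
cmd 3: advance +17 → t=35, phase=(14,9,14,14) → FL=S FR=S RL=S RR=S
cmd 4: advance +2 → t=37, phase=(16,11,16,16) → FL=W FR=S RL=W RR=W

after cmd 1 (t=17): FL=W FR=S RL=W RR=W
after cmd 2 (t=18): FL=W FR=W RL=W RR=W
after cmd 3 (t=35): FL=S FR=S RL=S RR=S
after cmd 4 (t=37): FL=W FR=S RL=W RR=W


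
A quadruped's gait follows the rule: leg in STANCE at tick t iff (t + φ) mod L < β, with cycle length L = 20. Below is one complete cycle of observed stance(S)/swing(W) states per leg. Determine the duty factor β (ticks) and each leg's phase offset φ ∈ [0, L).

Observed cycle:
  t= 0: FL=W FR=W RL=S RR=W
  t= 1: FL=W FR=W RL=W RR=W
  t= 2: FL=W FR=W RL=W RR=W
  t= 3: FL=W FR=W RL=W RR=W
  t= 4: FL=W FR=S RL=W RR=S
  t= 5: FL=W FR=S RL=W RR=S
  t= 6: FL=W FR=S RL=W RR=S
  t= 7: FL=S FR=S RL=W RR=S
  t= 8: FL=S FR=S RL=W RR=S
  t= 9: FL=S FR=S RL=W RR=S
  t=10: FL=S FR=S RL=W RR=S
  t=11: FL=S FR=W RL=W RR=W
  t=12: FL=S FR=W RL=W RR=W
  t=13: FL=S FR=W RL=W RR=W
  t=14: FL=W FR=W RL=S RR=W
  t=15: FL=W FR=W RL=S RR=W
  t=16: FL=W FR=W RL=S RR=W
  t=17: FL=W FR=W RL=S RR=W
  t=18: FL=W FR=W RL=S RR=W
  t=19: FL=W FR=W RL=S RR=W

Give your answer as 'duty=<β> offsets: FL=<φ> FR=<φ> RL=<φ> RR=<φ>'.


duty=7 offsets: FL=13 FR=16 RL=6 RR=16

duty β = stance ticks per leg = 7
FL: stance ticks = 7; W→S at t=7 → φ=13
FR: stance ticks = 7; W→S at t=4 → φ=16
RL: stance ticks = 7; W→S at t=14 → φ=6
RR: stance ticks = 7; W→S at t=4 → φ=16


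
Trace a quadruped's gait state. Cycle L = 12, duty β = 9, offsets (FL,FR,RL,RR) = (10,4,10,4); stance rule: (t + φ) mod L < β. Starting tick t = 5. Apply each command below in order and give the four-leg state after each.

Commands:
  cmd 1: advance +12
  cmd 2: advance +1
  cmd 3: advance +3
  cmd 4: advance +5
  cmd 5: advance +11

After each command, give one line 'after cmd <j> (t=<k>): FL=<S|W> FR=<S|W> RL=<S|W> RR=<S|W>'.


start t=5: FL=S FR=W RL=S RR=W
cmd 1: advance +12 → t=17, phase=(3,9,3,9) → FL=S FR=W RL=S RR=W
cmd 2: advance +1 → t=18, phase=(4,10,4,10) → FL=S FR=W RL=S RR=W
cmd 3: advance +3 → t=21, phase=(7,1,7,1) → FL=S FR=S RL=S RR=S
cmd 4: advance +5 → t=26, phase=(0,6,0,6) → FL=S FR=S RL=S RR=S
cmd 5: advance +11 → t=37, phase=(11,5,11,5) → FL=W FR=S RL=W RR=S

after cmd 1 (t=17): FL=S FR=W RL=S RR=W
after cmd 2 (t=18): FL=S FR=W RL=S RR=W
after cmd 3 (t=21): FL=S FR=S RL=S RR=S
after cmd 4 (t=26): FL=S FR=S RL=S RR=S
after cmd 5 (t=37): FL=W FR=S RL=W RR=S


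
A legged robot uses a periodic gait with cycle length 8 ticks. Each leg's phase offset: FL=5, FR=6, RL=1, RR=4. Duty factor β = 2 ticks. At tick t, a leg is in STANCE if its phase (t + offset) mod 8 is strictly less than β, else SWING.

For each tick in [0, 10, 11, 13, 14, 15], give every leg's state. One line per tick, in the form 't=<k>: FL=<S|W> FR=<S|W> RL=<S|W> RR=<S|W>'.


t=0: FL=W FR=W RL=S RR=W
t=10: FL=W FR=S RL=W RR=W
t=11: FL=S FR=S RL=W RR=W
t=13: FL=W FR=W RL=W RR=S
t=14: FL=W FR=W RL=W RR=W
t=15: FL=W FR=W RL=S RR=W

t=0: phase=(5,6,1,4) vs β=2 → FL=W FR=W RL=S RR=W
t=10: phase=(7,0,3,6) vs β=2 → FL=W FR=S RL=W RR=W
t=11: phase=(0,1,4,7) vs β=2 → FL=S FR=S RL=W RR=W
t=13: phase=(2,3,6,1) vs β=2 → FL=W FR=W RL=W RR=S
t=14: phase=(3,4,7,2) vs β=2 → FL=W FR=W RL=W RR=W
t=15: phase=(4,5,0,3) vs β=2 → FL=W FR=W RL=S RR=W


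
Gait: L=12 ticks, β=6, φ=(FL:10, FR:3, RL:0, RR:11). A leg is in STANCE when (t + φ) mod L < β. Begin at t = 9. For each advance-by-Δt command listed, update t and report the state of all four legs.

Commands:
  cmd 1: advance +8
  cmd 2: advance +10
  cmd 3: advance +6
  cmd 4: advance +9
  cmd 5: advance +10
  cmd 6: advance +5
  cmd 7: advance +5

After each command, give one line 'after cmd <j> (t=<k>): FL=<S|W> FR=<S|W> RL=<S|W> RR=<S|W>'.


start t=9: FL=W FR=S RL=W RR=W
cmd 1: advance +8 → t=17, phase=(3,8,5,4) → FL=S FR=W RL=S RR=S
cmd 2: advance +10 → t=27, phase=(1,6,3,2) → FL=S FR=W RL=S RR=S
cmd 3: advance +6 → t=33, phase=(7,0,9,8) → FL=W FR=S RL=W RR=W
cmd 4: advance +9 → t=42, phase=(4,9,6,5) → FL=S FR=W RL=W RR=S
cmd 5: advance +10 → t=52, phase=(2,7,4,3) → FL=S FR=W RL=S RR=S
cmd 6: advance +5 → t=57, phase=(7,0,9,8) → FL=W FR=S RL=W RR=W
cmd 7: advance +5 → t=62, phase=(0,5,2,1) → FL=S FR=S RL=S RR=S

after cmd 1 (t=17): FL=S FR=W RL=S RR=S
after cmd 2 (t=27): FL=S FR=W RL=S RR=S
after cmd 3 (t=33): FL=W FR=S RL=W RR=W
after cmd 4 (t=42): FL=S FR=W RL=W RR=S
after cmd 5 (t=52): FL=S FR=W RL=S RR=S
after cmd 6 (t=57): FL=W FR=S RL=W RR=W
after cmd 7 (t=62): FL=S FR=S RL=S RR=S


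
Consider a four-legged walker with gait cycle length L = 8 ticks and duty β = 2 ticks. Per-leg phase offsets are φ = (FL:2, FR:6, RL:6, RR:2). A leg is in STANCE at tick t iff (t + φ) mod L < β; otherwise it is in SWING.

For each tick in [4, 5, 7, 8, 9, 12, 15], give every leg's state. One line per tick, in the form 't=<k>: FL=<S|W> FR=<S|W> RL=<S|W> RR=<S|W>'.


t=4: phase=(6,2,2,6) vs β=2 → FL=W FR=W RL=W RR=W
t=5: phase=(7,3,3,7) vs β=2 → FL=W FR=W RL=W RR=W
t=7: phase=(1,5,5,1) vs β=2 → FL=S FR=W RL=W RR=S
t=8: phase=(2,6,6,2) vs β=2 → FL=W FR=W RL=W RR=W
t=9: phase=(3,7,7,3) vs β=2 → FL=W FR=W RL=W RR=W
t=12: phase=(6,2,2,6) vs β=2 → FL=W FR=W RL=W RR=W
t=15: phase=(1,5,5,1) vs β=2 → FL=S FR=W RL=W RR=S

t=4: FL=W FR=W RL=W RR=W
t=5: FL=W FR=W RL=W RR=W
t=7: FL=S FR=W RL=W RR=S
t=8: FL=W FR=W RL=W RR=W
t=9: FL=W FR=W RL=W RR=W
t=12: FL=W FR=W RL=W RR=W
t=15: FL=S FR=W RL=W RR=S


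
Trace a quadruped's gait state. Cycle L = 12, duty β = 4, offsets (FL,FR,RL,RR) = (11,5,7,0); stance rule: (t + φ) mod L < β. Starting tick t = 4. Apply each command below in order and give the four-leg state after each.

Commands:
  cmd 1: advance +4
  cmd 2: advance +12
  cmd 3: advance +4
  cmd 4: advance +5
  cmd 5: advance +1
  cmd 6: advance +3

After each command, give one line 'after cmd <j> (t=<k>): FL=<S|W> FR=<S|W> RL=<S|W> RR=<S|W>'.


after cmd 1 (t=8): FL=W FR=S RL=S RR=W
after cmd 2 (t=20): FL=W FR=S RL=S RR=W
after cmd 3 (t=24): FL=W FR=W RL=W RR=S
after cmd 4 (t=29): FL=W FR=W RL=S RR=W
after cmd 5 (t=30): FL=W FR=W RL=S RR=W
after cmd 6 (t=33): FL=W FR=S RL=W RR=W

start t=4: FL=S FR=W RL=W RR=W
cmd 1: advance +4 → t=8, phase=(7,1,3,8) → FL=W FR=S RL=S RR=W
cmd 2: advance +12 → t=20, phase=(7,1,3,8) → FL=W FR=S RL=S RR=W
cmd 3: advance +4 → t=24, phase=(11,5,7,0) → FL=W FR=W RL=W RR=S
cmd 4: advance +5 → t=29, phase=(4,10,0,5) → FL=W FR=W RL=S RR=W
cmd 5: advance +1 → t=30, phase=(5,11,1,6) → FL=W FR=W RL=S RR=W
cmd 6: advance +3 → t=33, phase=(8,2,4,9) → FL=W FR=S RL=W RR=W


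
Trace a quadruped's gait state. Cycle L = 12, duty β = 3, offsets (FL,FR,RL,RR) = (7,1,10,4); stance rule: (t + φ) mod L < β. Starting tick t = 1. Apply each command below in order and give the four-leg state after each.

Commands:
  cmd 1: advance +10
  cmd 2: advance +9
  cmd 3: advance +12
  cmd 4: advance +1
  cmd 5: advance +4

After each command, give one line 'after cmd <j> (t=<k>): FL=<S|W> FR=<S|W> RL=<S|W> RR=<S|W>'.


start t=1: FL=W FR=S RL=W RR=W
cmd 1: advance +10 → t=11, phase=(6,0,9,3) → FL=W FR=S RL=W RR=W
cmd 2: advance +9 → t=20, phase=(3,9,6,0) → FL=W FR=W RL=W RR=S
cmd 3: advance +12 → t=32, phase=(3,9,6,0) → FL=W FR=W RL=W RR=S
cmd 4: advance +1 → t=33, phase=(4,10,7,1) → FL=W FR=W RL=W RR=S
cmd 5: advance +4 → t=37, phase=(8,2,11,5) → FL=W FR=S RL=W RR=W

after cmd 1 (t=11): FL=W FR=S RL=W RR=W
after cmd 2 (t=20): FL=W FR=W RL=W RR=S
after cmd 3 (t=32): FL=W FR=W RL=W RR=S
after cmd 4 (t=33): FL=W FR=W RL=W RR=S
after cmd 5 (t=37): FL=W FR=S RL=W RR=W


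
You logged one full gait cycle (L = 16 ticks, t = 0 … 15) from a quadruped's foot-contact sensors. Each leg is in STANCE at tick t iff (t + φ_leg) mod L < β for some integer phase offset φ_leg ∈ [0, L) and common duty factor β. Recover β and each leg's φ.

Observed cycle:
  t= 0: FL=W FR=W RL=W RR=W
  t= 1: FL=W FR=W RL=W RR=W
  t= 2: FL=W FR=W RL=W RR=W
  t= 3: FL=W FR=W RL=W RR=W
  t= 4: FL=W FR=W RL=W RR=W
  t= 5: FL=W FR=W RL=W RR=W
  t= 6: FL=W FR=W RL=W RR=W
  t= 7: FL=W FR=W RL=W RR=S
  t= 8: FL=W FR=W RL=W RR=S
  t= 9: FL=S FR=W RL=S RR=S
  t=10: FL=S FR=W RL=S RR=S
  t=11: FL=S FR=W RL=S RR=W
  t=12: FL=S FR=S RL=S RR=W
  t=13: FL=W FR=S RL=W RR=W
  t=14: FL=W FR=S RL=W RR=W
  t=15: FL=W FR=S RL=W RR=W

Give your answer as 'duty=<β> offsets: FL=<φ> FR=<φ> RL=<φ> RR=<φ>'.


duty β = stance ticks per leg = 4
FL: stance ticks = 4; W→S at t=9 → φ=7
FR: stance ticks = 4; W→S at t=12 → φ=4
RL: stance ticks = 4; W→S at t=9 → φ=7
RR: stance ticks = 4; W→S at t=7 → φ=9

duty=4 offsets: FL=7 FR=4 RL=7 RR=9


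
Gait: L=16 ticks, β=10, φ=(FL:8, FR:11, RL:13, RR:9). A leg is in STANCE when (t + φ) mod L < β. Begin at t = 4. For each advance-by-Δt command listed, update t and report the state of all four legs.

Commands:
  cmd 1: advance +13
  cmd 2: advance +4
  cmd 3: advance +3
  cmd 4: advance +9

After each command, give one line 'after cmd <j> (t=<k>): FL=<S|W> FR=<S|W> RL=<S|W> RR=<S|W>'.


start t=4: FL=W FR=W RL=S RR=W
cmd 1: advance +13 → t=17, phase=(9,12,14,10) → FL=S FR=W RL=W RR=W
cmd 2: advance +4 → t=21, phase=(13,0,2,14) → FL=W FR=S RL=S RR=W
cmd 3: advance +3 → t=24, phase=(0,3,5,1) → FL=S FR=S RL=S RR=S
cmd 4: advance +9 → t=33, phase=(9,12,14,10) → FL=S FR=W RL=W RR=W

after cmd 1 (t=17): FL=S FR=W RL=W RR=W
after cmd 2 (t=21): FL=W FR=S RL=S RR=W
after cmd 3 (t=24): FL=S FR=S RL=S RR=S
after cmd 4 (t=33): FL=S FR=W RL=W RR=W


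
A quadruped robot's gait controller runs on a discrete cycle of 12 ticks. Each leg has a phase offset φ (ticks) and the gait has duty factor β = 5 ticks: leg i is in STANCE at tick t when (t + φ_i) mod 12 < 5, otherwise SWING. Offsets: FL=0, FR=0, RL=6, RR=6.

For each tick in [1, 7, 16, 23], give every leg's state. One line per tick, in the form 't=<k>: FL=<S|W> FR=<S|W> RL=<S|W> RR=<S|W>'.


t=1: phase=(1,1,7,7) vs β=5 → FL=S FR=S RL=W RR=W
t=7: phase=(7,7,1,1) vs β=5 → FL=W FR=W RL=S RR=S
t=16: phase=(4,4,10,10) vs β=5 → FL=S FR=S RL=W RR=W
t=23: phase=(11,11,5,5) vs β=5 → FL=W FR=W RL=W RR=W

t=1: FL=S FR=S RL=W RR=W
t=7: FL=W FR=W RL=S RR=S
t=16: FL=S FR=S RL=W RR=W
t=23: FL=W FR=W RL=W RR=W


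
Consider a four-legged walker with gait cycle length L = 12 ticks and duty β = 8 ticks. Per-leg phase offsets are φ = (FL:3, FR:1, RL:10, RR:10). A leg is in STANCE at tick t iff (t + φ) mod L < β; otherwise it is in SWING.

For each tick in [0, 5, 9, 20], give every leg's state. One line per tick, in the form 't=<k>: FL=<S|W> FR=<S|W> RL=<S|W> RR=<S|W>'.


t=0: phase=(3,1,10,10) vs β=8 → FL=S FR=S RL=W RR=W
t=5: phase=(8,6,3,3) vs β=8 → FL=W FR=S RL=S RR=S
t=9: phase=(0,10,7,7) vs β=8 → FL=S FR=W RL=S RR=S
t=20: phase=(11,9,6,6) vs β=8 → FL=W FR=W RL=S RR=S

t=0: FL=S FR=S RL=W RR=W
t=5: FL=W FR=S RL=S RR=S
t=9: FL=S FR=W RL=S RR=S
t=20: FL=W FR=W RL=S RR=S


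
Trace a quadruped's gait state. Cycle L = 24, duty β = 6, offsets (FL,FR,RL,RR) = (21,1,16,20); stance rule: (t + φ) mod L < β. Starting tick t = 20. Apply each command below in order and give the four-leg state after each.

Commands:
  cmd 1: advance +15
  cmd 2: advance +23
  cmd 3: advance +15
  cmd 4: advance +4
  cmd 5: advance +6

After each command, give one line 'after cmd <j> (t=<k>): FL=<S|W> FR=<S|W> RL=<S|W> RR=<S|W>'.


after cmd 1 (t=35): FL=W FR=W RL=S RR=W
after cmd 2 (t=58): FL=W FR=W RL=S RR=W
after cmd 3 (t=73): FL=W FR=S RL=W RR=W
after cmd 4 (t=77): FL=S FR=W RL=W RR=S
after cmd 5 (t=83): FL=W FR=W RL=S RR=W

start t=20: FL=W FR=W RL=W RR=W
cmd 1: advance +15 → t=35, phase=(8,12,3,7) → FL=W FR=W RL=S RR=W
cmd 2: advance +23 → t=58, phase=(7,11,2,6) → FL=W FR=W RL=S RR=W
cmd 3: advance +15 → t=73, phase=(22,2,17,21) → FL=W FR=S RL=W RR=W
cmd 4: advance +4 → t=77, phase=(2,6,21,1) → FL=S FR=W RL=W RR=S
cmd 5: advance +6 → t=83, phase=(8,12,3,7) → FL=W FR=W RL=S RR=W


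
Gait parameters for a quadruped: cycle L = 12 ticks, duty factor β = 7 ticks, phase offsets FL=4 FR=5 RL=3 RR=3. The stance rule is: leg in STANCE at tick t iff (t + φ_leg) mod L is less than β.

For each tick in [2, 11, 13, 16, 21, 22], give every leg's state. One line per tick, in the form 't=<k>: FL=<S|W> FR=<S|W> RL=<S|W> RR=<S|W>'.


t=2: phase=(6,7,5,5) vs β=7 → FL=S FR=W RL=S RR=S
t=11: phase=(3,4,2,2) vs β=7 → FL=S FR=S RL=S RR=S
t=13: phase=(5,6,4,4) vs β=7 → FL=S FR=S RL=S RR=S
t=16: phase=(8,9,7,7) vs β=7 → FL=W FR=W RL=W RR=W
t=21: phase=(1,2,0,0) vs β=7 → FL=S FR=S RL=S RR=S
t=22: phase=(2,3,1,1) vs β=7 → FL=S FR=S RL=S RR=S

t=2: FL=S FR=W RL=S RR=S
t=11: FL=S FR=S RL=S RR=S
t=13: FL=S FR=S RL=S RR=S
t=16: FL=W FR=W RL=W RR=W
t=21: FL=S FR=S RL=S RR=S
t=22: FL=S FR=S RL=S RR=S


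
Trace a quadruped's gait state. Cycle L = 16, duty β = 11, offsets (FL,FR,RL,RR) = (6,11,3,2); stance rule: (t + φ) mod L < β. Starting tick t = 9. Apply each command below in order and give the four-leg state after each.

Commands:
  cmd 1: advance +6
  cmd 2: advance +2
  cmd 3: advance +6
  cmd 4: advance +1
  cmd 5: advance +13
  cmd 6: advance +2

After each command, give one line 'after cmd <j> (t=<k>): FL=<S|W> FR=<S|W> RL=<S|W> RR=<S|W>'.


after cmd 1 (t=15): FL=S FR=S RL=S RR=S
after cmd 2 (t=17): FL=S FR=W RL=S RR=S
after cmd 3 (t=23): FL=W FR=S RL=S RR=S
after cmd 4 (t=24): FL=W FR=S RL=W RR=S
after cmd 5 (t=37): FL=W FR=S RL=S RR=S
after cmd 6 (t=39): FL=W FR=S RL=S RR=S

start t=9: FL=W FR=S RL=W RR=W
cmd 1: advance +6 → t=15, phase=(5,10,2,1) → FL=S FR=S RL=S RR=S
cmd 2: advance +2 → t=17, phase=(7,12,4,3) → FL=S FR=W RL=S RR=S
cmd 3: advance +6 → t=23, phase=(13,2,10,9) → FL=W FR=S RL=S RR=S
cmd 4: advance +1 → t=24, phase=(14,3,11,10) → FL=W FR=S RL=W RR=S
cmd 5: advance +13 → t=37, phase=(11,0,8,7) → FL=W FR=S RL=S RR=S
cmd 6: advance +2 → t=39, phase=(13,2,10,9) → FL=W FR=S RL=S RR=S


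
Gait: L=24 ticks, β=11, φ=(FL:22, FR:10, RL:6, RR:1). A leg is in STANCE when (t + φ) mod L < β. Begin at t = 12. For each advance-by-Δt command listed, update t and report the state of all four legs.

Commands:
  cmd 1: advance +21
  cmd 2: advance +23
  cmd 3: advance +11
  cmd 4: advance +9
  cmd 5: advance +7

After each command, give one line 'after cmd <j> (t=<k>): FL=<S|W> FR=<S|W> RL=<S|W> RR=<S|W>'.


after cmd 1 (t=33): FL=S FR=W RL=W RR=S
after cmd 2 (t=56): FL=S FR=W RL=W RR=S
after cmd 3 (t=67): FL=W FR=S RL=S RR=W
after cmd 4 (t=76): FL=S FR=W RL=S RR=S
after cmd 5 (t=83): FL=S FR=W RL=W RR=W

start t=12: FL=S FR=W RL=W RR=W
cmd 1: advance +21 → t=33, phase=(7,19,15,10) → FL=S FR=W RL=W RR=S
cmd 2: advance +23 → t=56, phase=(6,18,14,9) → FL=S FR=W RL=W RR=S
cmd 3: advance +11 → t=67, phase=(17,5,1,20) → FL=W FR=S RL=S RR=W
cmd 4: advance +9 → t=76, phase=(2,14,10,5) → FL=S FR=W RL=S RR=S
cmd 5: advance +7 → t=83, phase=(9,21,17,12) → FL=S FR=W RL=W RR=W


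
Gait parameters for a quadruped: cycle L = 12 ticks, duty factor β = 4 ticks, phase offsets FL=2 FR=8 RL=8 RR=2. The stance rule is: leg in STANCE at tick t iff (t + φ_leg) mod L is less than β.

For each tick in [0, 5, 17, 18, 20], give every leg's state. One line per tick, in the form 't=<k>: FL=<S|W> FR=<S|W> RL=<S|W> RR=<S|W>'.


t=0: FL=S FR=W RL=W RR=S
t=5: FL=W FR=S RL=S RR=W
t=17: FL=W FR=S RL=S RR=W
t=18: FL=W FR=S RL=S RR=W
t=20: FL=W FR=W RL=W RR=W

t=0: phase=(2,8,8,2) vs β=4 → FL=S FR=W RL=W RR=S
t=5: phase=(7,1,1,7) vs β=4 → FL=W FR=S RL=S RR=W
t=17: phase=(7,1,1,7) vs β=4 → FL=W FR=S RL=S RR=W
t=18: phase=(8,2,2,8) vs β=4 → FL=W FR=S RL=S RR=W
t=20: phase=(10,4,4,10) vs β=4 → FL=W FR=W RL=W RR=W


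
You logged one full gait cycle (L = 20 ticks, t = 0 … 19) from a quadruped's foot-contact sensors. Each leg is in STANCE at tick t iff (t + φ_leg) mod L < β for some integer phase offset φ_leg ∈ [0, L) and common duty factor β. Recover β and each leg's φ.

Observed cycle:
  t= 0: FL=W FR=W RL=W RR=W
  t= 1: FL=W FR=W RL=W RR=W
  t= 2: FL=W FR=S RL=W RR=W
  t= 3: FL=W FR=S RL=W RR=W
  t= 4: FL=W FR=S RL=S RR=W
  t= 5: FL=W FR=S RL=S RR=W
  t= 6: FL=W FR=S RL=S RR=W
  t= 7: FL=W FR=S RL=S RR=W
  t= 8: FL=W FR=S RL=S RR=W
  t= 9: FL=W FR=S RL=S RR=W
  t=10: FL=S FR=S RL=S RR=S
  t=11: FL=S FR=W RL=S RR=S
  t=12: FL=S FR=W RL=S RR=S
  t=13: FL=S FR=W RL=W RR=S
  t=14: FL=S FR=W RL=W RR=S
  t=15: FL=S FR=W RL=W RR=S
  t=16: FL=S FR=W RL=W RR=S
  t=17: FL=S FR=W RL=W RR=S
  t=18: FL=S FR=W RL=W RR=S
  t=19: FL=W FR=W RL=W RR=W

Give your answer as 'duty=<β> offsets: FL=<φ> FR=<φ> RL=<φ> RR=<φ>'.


duty=9 offsets: FL=10 FR=18 RL=16 RR=10

duty β = stance ticks per leg = 9
FL: stance ticks = 9; W→S at t=10 → φ=10
FR: stance ticks = 9; W→S at t=2 → φ=18
RL: stance ticks = 9; W→S at t=4 → φ=16
RR: stance ticks = 9; W→S at t=10 → φ=10


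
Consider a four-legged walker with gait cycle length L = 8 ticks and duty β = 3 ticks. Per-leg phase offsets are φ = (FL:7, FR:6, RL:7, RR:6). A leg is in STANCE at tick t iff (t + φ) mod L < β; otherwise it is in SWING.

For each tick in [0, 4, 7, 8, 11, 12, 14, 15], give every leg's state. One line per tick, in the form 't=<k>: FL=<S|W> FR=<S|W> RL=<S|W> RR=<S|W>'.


t=0: FL=W FR=W RL=W RR=W
t=4: FL=W FR=S RL=W RR=S
t=7: FL=W FR=W RL=W RR=W
t=8: FL=W FR=W RL=W RR=W
t=11: FL=S FR=S RL=S RR=S
t=12: FL=W FR=S RL=W RR=S
t=14: FL=W FR=W RL=W RR=W
t=15: FL=W FR=W RL=W RR=W

t=0: phase=(7,6,7,6) vs β=3 → FL=W FR=W RL=W RR=W
t=4: phase=(3,2,3,2) vs β=3 → FL=W FR=S RL=W RR=S
t=7: phase=(6,5,6,5) vs β=3 → FL=W FR=W RL=W RR=W
t=8: phase=(7,6,7,6) vs β=3 → FL=W FR=W RL=W RR=W
t=11: phase=(2,1,2,1) vs β=3 → FL=S FR=S RL=S RR=S
t=12: phase=(3,2,3,2) vs β=3 → FL=W FR=S RL=W RR=S
t=14: phase=(5,4,5,4) vs β=3 → FL=W FR=W RL=W RR=W
t=15: phase=(6,5,6,5) vs β=3 → FL=W FR=W RL=W RR=W


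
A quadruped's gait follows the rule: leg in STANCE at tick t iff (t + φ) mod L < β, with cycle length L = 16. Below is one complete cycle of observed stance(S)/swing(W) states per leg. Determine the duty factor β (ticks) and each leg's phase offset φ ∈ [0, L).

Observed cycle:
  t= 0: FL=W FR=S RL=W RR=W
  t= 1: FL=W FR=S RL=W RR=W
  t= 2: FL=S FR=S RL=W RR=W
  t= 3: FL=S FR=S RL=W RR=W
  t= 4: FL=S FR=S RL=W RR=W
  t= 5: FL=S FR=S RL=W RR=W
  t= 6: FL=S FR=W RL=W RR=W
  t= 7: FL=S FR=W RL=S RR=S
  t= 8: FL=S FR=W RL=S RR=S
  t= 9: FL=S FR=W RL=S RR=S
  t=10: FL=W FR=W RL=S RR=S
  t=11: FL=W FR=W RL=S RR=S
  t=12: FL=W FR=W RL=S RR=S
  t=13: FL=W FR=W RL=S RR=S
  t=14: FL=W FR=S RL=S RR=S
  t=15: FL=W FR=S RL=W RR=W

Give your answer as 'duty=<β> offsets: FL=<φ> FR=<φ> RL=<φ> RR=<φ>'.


duty β = stance ticks per leg = 8
FL: stance ticks = 8; W→S at t=2 → φ=14
FR: stance ticks = 8; W→S at t=14 → φ=2
RL: stance ticks = 8; W→S at t=7 → φ=9
RR: stance ticks = 8; W→S at t=7 → φ=9

duty=8 offsets: FL=14 FR=2 RL=9 RR=9


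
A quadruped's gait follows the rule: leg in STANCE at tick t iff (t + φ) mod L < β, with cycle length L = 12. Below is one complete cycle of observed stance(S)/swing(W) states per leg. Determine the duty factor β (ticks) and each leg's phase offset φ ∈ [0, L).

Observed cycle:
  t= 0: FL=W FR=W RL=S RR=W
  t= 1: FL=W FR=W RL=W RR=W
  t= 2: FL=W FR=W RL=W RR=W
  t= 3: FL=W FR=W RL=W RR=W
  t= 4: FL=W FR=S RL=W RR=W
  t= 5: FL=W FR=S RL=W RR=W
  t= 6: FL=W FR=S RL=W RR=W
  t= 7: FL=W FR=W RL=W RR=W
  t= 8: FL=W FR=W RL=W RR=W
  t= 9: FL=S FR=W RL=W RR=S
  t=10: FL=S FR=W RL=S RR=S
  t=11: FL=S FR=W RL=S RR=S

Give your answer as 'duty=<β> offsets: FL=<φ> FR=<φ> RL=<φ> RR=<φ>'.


duty β = stance ticks per leg = 3
FL: stance ticks = 3; W→S at t=9 → φ=3
FR: stance ticks = 3; W→S at t=4 → φ=8
RL: stance ticks = 3; W→S at t=10 → φ=2
RR: stance ticks = 3; W→S at t=9 → φ=3

duty=3 offsets: FL=3 FR=8 RL=2 RR=3


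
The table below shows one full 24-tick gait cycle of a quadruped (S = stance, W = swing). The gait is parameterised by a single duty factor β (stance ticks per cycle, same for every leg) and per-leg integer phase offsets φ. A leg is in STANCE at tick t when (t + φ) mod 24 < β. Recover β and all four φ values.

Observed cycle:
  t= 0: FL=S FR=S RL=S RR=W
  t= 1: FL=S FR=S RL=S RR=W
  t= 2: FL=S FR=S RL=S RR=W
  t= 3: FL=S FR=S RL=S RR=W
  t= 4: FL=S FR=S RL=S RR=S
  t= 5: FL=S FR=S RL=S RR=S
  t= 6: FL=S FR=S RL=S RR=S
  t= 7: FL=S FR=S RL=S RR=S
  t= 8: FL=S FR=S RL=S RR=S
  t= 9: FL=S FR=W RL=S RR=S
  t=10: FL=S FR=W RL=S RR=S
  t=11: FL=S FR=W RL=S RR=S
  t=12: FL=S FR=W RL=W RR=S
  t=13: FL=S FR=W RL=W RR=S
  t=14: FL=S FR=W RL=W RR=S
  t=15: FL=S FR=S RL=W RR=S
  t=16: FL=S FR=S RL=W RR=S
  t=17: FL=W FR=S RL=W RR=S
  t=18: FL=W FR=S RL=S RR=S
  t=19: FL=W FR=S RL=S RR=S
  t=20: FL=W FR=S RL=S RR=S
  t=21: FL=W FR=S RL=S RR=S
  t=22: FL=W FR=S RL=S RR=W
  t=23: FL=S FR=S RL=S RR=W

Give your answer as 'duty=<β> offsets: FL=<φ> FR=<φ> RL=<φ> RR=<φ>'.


duty β = stance ticks per leg = 18
FL: stance ticks = 18; W→S at t=23 → φ=1
FR: stance ticks = 18; W→S at t=15 → φ=9
RL: stance ticks = 18; W→S at t=18 → φ=6
RR: stance ticks = 18; W→S at t=4 → φ=20

duty=18 offsets: FL=1 FR=9 RL=6 RR=20


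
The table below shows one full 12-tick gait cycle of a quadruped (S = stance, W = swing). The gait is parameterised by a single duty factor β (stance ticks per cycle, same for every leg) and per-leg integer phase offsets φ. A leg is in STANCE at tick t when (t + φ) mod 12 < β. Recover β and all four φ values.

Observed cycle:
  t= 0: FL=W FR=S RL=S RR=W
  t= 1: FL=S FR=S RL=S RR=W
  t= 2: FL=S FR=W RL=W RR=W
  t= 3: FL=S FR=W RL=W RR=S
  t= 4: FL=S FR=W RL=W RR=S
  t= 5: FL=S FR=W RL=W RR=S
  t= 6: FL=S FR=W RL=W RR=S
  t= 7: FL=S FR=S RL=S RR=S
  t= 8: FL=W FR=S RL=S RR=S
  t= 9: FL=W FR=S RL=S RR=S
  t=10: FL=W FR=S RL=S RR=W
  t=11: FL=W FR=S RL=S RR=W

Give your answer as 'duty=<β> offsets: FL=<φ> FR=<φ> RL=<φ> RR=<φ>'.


duty β = stance ticks per leg = 7
FL: stance ticks = 7; W→S at t=1 → φ=11
FR: stance ticks = 7; W→S at t=7 → φ=5
RL: stance ticks = 7; W→S at t=7 → φ=5
RR: stance ticks = 7; W→S at t=3 → φ=9

duty=7 offsets: FL=11 FR=5 RL=5 RR=9


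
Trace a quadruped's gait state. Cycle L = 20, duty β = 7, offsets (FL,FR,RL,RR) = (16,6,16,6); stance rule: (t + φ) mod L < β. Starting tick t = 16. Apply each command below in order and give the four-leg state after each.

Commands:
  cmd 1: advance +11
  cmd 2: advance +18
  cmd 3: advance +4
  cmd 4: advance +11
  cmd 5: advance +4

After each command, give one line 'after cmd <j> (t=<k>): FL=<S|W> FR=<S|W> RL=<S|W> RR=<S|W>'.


after cmd 1 (t=27): FL=S FR=W RL=S RR=W
after cmd 2 (t=45): FL=S FR=W RL=S RR=W
after cmd 3 (t=49): FL=S FR=W RL=S RR=W
after cmd 4 (t=60): FL=W FR=S RL=W RR=S
after cmd 5 (t=64): FL=S FR=W RL=S RR=W

start t=16: FL=W FR=S RL=W RR=S
cmd 1: advance +11 → t=27, phase=(3,13,3,13) → FL=S FR=W RL=S RR=W
cmd 2: advance +18 → t=45, phase=(1,11,1,11) → FL=S FR=W RL=S RR=W
cmd 3: advance +4 → t=49, phase=(5,15,5,15) → FL=S FR=W RL=S RR=W
cmd 4: advance +11 → t=60, phase=(16,6,16,6) → FL=W FR=S RL=W RR=S
cmd 5: advance +4 → t=64, phase=(0,10,0,10) → FL=S FR=W RL=S RR=W
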